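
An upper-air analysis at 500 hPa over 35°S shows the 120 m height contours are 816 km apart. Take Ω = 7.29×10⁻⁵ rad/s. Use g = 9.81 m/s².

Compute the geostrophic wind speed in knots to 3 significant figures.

Coriolis parameter at 35°S:
f = 2Ω sin φ = 2 × 7.29×10⁻⁵ × sin 35° = 8.36×10⁻⁵ s⁻¹
Height gradient: |∂Z/∂n| = 120 m / 816000 m = 1.47×10⁻⁴
On a pressure surface, geostrophic balance gives V_g = (g/f)|∂Z/∂n|:
V_g = 9.81 × 1.47×10⁻⁴ / 8.36×10⁻⁵ = 17.3 m/s
Converting: 17.3 m/s × 1.944 = 33.5 knots

33.5 knots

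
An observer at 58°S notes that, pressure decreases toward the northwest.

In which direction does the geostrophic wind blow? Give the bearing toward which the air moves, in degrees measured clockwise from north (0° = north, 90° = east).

225°

The pressure-gradient force points toward the northwest (bearing 315°).
Geostrophic balance: in the Southern Hemisphere the Coriolis force deflects motion to the left, so the geostrophic wind blows 90° to the left of the pressure-gradient force (low pressure on the right).
Rotating 315° by 90° counterclockwise gives 225° — the wind blows toward the southwest.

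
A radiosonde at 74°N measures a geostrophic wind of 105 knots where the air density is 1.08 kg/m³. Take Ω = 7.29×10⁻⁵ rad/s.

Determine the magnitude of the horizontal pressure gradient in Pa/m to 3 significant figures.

8.18×10⁻³ Pa/m

Coriolis parameter at 74°N:
f = 2Ω sin φ = 2 × 7.29×10⁻⁵ × sin 74° = 1.40×10⁻⁴ s⁻¹
Wind speed in SI: 105 knots = 54.0 m/s
Geostrophic balance rearranged: |∂P/∂n| = f ρ V_g
|∂P/∂n| = 1.40×10⁻⁴ × 1.08 × 54.0 = 8.18×10⁻³ Pa/m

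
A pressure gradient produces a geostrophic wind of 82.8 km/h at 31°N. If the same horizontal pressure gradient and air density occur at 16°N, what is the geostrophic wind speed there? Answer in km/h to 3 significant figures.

155 km/h

With the same pressure gradient and density, V_g ∝ 1/f ∝ 1/sin φ.
V₂ = V₁ · sin φ₁ / sin φ₂ = 82.8 × sin 31° / sin 16°
V₂ = 82.8 × 0.5150/0.2756 = 155 km/h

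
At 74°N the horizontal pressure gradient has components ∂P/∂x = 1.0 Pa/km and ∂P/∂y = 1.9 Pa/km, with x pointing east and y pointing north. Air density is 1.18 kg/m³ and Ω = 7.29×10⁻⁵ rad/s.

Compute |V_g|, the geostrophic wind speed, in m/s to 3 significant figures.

13.0 m/s

Coriolis parameter at 74°N:
f = 2Ω sin φ = 2 × 7.29×10⁻⁵ × sin 74° = 1.40×10⁻⁴ s⁻¹
Component geostrophic relations (x east, y north):
u_g = −(1/(fρ)) ∂P/∂y,  v_g = (1/(fρ)) ∂P/∂x
u_g = −(1.9×10⁻³)/(1.40×10⁻⁴ × 1.18) = −11.5 m/s;  v_g = (1.0×10⁻³)/(1.40×10⁻⁴ × 1.18) = 6.05 m/s
|V_g| = √(u_g² + v_g²) = 13.0 m/s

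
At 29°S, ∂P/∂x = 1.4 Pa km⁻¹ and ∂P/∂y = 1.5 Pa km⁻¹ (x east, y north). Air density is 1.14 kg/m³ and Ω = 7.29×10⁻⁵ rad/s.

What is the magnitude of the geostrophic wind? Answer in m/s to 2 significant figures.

Coriolis parameter at 29°S:
f = 2Ω sin φ = 2 × 7.29×10⁻⁵ × sin 29° = 7.07×10⁻⁵ s⁻¹
In the Southern Hemisphere f is negative: f = −7.07×10⁻⁵ s⁻¹.
Component geostrophic relations (x east, y north):
u_g = −(1/(fρ)) ∂P/∂y,  v_g = (1/(fρ)) ∂P/∂x
u_g = −(1.5×10⁻³)/(−7.07×10⁻⁵ × 1.14) = 18.6 m/s;  v_g = (1.4×10⁻³)/(−7.07×10⁻⁵ × 1.14) = −17.4 m/s
|V_g| = √(u_g² + v_g²) = 25.5 m/s

25 m/s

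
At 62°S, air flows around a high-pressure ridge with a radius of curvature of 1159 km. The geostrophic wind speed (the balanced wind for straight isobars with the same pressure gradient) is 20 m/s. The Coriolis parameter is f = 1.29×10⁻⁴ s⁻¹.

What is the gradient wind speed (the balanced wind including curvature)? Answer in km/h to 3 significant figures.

Around a high, pressure-gradient force acts outward with centrifugal, so Coriolis balances both:
fV = (1/ρ)|∂P/∂n| + V²/R  →  V² − fR·V + fR·V_g = 0
With fR = 1.29×10⁻⁴ × 1159×10³ m = 150 m/s:
V = [fR − √((fR)² − 4 fR V_g)]/2 = [150 − √(150² − 4×150×20)]/2 = 23.8 m/s
Supergeostrophic (V > V_g = 20 m/s), as expected around a high.
Converting: 23.8 m/s × 3.6 = 85.6 km/h

85.6 km/h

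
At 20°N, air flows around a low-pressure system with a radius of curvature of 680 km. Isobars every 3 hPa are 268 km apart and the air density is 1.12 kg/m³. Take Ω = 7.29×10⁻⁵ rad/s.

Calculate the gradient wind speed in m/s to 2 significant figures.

Coriolis parameter at 20°N:
f = 2Ω sin φ = 2 × 7.29×10⁻⁵ × sin 20° = 4.99×10⁻⁵ s⁻¹
Pressure gradient: |∂P/∂n| = 300 Pa / 268000 m = 1.12×10⁻³ Pa/m
Geostrophic speed: V_g = |∂P/∂n|/(fρ) = 1.12×10⁻³/(4.99×10⁻⁵ × 1.12) = 20.0 m/s
Around a low, centrifugal force acts outward with Coriolis, so pressure-gradient force balances both:
(1/ρ)|∂P/∂n| = fV + V²/R  →  V² + fR·V − fR·V_g = 0
With fR = 4.99×10⁻⁵ × 680×10³ m = 33.9 m/s:
V = [−fR + √((fR)² + 4 fR V_g)]/2 = [−33.9 + √(33.9² + 4×33.9×20)]/2 = 14.1 m/s
Subgeostrophic (V < V_g = 20 m/s), as expected around a low.

14 m/s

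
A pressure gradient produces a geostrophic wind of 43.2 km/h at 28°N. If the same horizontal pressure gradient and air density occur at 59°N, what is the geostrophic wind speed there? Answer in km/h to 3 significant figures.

23.7 km/h

With the same pressure gradient and density, V_g ∝ 1/f ∝ 1/sin φ.
V₂ = V₁ · sin φ₁ / sin φ₂ = 43.2 × sin 28° / sin 59°
V₂ = 43.2 × 0.4695/0.8572 = 23.7 km/h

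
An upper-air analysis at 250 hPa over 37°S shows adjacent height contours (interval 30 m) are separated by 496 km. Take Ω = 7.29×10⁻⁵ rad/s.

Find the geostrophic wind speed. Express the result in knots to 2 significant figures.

13 knots

Coriolis parameter at 37°S:
f = 2Ω sin φ = 2 × 7.29×10⁻⁵ × sin 37° = 8.77×10⁻⁵ s⁻¹
Height gradient: |∂Z/∂n| = 30 m / 496000 m = 6.05×10⁻⁵
On a pressure surface, geostrophic balance gives V_g = (g/f)|∂Z/∂n|:
V_g = 9.81 × 6.05×10⁻⁵ / 8.77×10⁻⁵ = 6.76 m/s
Converting: 6.76 m/s × 1.944 = 13 knots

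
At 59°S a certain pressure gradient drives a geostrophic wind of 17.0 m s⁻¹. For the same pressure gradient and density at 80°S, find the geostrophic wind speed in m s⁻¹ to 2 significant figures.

15 m s⁻¹

With the same pressure gradient and density, V_g ∝ 1/f ∝ 1/sin φ.
V₂ = V₁ · sin φ₁ / sin φ₂ = 17.0 × sin 59° / sin 80°
V₂ = 17.0 × 0.8572/0.9848 = 15 m s⁻¹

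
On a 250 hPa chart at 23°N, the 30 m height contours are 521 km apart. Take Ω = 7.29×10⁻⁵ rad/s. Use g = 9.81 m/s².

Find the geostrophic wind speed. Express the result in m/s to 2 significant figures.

9.9 m/s

Coriolis parameter at 23°N:
f = 2Ω sin φ = 2 × 7.29×10⁻⁵ × sin 23° = 5.70×10⁻⁵ s⁻¹
Height gradient: |∂Z/∂n| = 30 m / 521000 m = 5.76×10⁻⁵
On a pressure surface, geostrophic balance gives V_g = (g/f)|∂Z/∂n|:
V_g = 9.81 × 5.76×10⁻⁵ / 5.70×10⁻⁵ = 9.92 m/s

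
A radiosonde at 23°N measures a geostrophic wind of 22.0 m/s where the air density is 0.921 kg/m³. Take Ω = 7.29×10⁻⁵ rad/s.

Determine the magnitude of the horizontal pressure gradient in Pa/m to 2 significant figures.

Coriolis parameter at 23°N:
f = 2Ω sin φ = 2 × 7.29×10⁻⁵ × sin 23° = 5.70×10⁻⁵ s⁻¹
Geostrophic balance rearranged: |∂P/∂n| = f ρ V_g
|∂P/∂n| = 5.70×10⁻⁵ × 0.921 × 22.0 = 1.15×10⁻³ Pa/m

1.2×10⁻³ Pa/m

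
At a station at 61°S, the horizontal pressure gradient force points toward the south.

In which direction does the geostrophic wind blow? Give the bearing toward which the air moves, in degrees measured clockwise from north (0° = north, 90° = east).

090°

The pressure-gradient force points toward the south (bearing 180°).
Geostrophic balance: in the Southern Hemisphere the Coriolis force deflects motion to the left, so the geostrophic wind blows 90° to the left of the pressure-gradient force (low pressure on the right).
Rotating 180° by 90° counterclockwise gives 090° — the wind blows toward the east.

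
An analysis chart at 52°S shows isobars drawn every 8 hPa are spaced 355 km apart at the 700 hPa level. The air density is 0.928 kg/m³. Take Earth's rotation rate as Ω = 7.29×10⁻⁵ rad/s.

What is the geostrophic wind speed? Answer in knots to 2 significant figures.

Coriolis parameter at 52°S:
f = 2Ω sin φ = 2 × 7.29×10⁻⁵ × sin 52° = 1.15×10⁻⁴ s⁻¹
Pressure gradient: |∂P/∂n| = 800 Pa / 355000 m = 2.25×10⁻³ Pa/m
Geostrophic balance (pressure-gradient force = Coriolis force):
V_g = (1/(fρ)) |∂P/∂n| = 2.25×10⁻³ / (1.15×10⁻⁴ × 0.928) = 21.1 m/s
Converting: 21.1 m/s × 1.944 = 41 knots

41 knots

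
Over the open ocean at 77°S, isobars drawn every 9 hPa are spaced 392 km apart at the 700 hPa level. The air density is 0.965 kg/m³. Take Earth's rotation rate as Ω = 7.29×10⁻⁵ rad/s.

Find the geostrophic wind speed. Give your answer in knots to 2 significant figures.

33 knots

Coriolis parameter at 77°S:
f = 2Ω sin φ = 2 × 7.29×10⁻⁵ × sin 77° = 1.42×10⁻⁴ s⁻¹
Pressure gradient: |∂P/∂n| = 900 Pa / 392000 m = 2.30×10⁻³ Pa/m
Geostrophic balance (pressure-gradient force = Coriolis force):
V_g = (1/(fρ)) |∂P/∂n| = 2.30×10⁻³ / (1.42×10⁻⁴ × 0.965) = 16.7 m/s
Converting: 16.7 m/s × 1.944 = 33 knots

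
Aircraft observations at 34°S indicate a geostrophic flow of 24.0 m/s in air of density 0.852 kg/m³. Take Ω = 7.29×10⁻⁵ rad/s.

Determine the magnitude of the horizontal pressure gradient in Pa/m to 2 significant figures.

1.7×10⁻³ Pa/m

Coriolis parameter at 34°S:
f = 2Ω sin φ = 2 × 7.29×10⁻⁵ × sin 34° = 8.15×10⁻⁵ s⁻¹
Geostrophic balance rearranged: |∂P/∂n| = f ρ V_g
|∂P/∂n| = 8.15×10⁻⁵ × 0.852 × 24.0 = 1.67×10⁻³ Pa/m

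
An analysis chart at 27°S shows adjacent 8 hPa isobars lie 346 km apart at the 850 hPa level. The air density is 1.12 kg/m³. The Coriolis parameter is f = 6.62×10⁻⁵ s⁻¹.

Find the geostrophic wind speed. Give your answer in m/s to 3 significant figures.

31.2 m/s

Pressure gradient: |∂P/∂n| = 800 Pa / 346000 m = 2.31×10⁻³ Pa/m
Geostrophic balance (pressure-gradient force = Coriolis force):
V_g = (1/(fρ)) |∂P/∂n| = 2.31×10⁻³ / (6.62×10⁻⁵ × 1.12) = 31.2 m/s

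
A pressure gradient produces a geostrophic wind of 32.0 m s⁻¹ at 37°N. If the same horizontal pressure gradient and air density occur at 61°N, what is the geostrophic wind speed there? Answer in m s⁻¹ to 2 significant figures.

22 m s⁻¹

With the same pressure gradient and density, V_g ∝ 1/f ∝ 1/sin φ.
V₂ = V₁ · sin φ₁ / sin φ₂ = 32.0 × sin 37° / sin 61°
V₂ = 32.0 × 0.6018/0.8746 = 22 m s⁻¹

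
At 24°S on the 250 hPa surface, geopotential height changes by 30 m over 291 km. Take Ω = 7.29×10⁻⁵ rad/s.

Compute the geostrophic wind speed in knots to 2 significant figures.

33 knots

Coriolis parameter at 24°S:
f = 2Ω sin φ = 2 × 7.29×10⁻⁵ × sin 24° = 5.93×10⁻⁵ s⁻¹
Height gradient: |∂Z/∂n| = 30 m / 291000 m = 1.03×10⁻⁴
On a pressure surface, geostrophic balance gives V_g = (g/f)|∂Z/∂n|:
V_g = 9.81 × 1.03×10⁻⁴ / 5.93×10⁻⁵ = 17.1 m/s
Converting: 17.1 m/s × 1.944 = 33 knots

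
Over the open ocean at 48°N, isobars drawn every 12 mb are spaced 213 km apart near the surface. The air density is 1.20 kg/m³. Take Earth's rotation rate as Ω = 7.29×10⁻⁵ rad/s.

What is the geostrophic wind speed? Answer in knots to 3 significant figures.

84.2 knots

Coriolis parameter at 48°N:
f = 2Ω sin φ = 2 × 7.29×10⁻⁵ × sin 48° = 1.08×10⁻⁴ s⁻¹
Pressure gradient: |∂P/∂n| = 1200 Pa / 213000 m = 5.63×10⁻³ Pa/m
Geostrophic balance (pressure-gradient force = Coriolis force):
V_g = (1/(fρ)) |∂P/∂n| = 5.63×10⁻³ / (1.08×10⁻⁴ × 1.20) = 43.3 m/s
Converting: 43.3 m/s × 1.944 = 84.2 knots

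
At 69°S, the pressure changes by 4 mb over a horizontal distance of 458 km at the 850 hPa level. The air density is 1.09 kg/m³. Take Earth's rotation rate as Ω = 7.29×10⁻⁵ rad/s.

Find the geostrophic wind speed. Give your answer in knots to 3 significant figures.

11.4 knots

Coriolis parameter at 69°S:
f = 2Ω sin φ = 2 × 7.29×10⁻⁵ × sin 69° = 1.36×10⁻⁴ s⁻¹
Pressure gradient: |∂P/∂n| = 400 Pa / 458000 m = 8.73×10⁻⁴ Pa/m
Geostrophic balance (pressure-gradient force = Coriolis force):
V_g = (1/(fρ)) |∂P/∂n| = 8.73×10⁻⁴ / (1.36×10⁻⁴ × 1.09) = 5.89 m/s
Converting: 5.89 m/s × 1.944 = 11.4 knots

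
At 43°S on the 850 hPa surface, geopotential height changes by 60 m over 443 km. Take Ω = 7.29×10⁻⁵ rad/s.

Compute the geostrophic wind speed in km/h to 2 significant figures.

48 km/h

Coriolis parameter at 43°S:
f = 2Ω sin φ = 2 × 7.29×10⁻⁵ × sin 43° = 9.94×10⁻⁵ s⁻¹
Height gradient: |∂Z/∂n| = 60 m / 443000 m = 1.35×10⁻⁴
On a pressure surface, geostrophic balance gives V_g = (g/f)|∂Z/∂n|:
V_g = 9.81 × 1.35×10⁻⁴ / 9.94×10⁻⁵ = 13.4 m/s
Converting: 13.4 m/s × 3.6 = 48 km/h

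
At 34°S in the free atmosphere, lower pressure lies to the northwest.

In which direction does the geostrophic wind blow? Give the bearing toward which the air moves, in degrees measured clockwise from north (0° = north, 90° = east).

225°

The pressure-gradient force points toward the northwest (bearing 315°).
Geostrophic balance: in the Southern Hemisphere the Coriolis force deflects motion to the left, so the geostrophic wind blows 90° to the left of the pressure-gradient force (low pressure on the right).
Rotating 315° by 90° counterclockwise gives 225° — the wind blows toward the southwest.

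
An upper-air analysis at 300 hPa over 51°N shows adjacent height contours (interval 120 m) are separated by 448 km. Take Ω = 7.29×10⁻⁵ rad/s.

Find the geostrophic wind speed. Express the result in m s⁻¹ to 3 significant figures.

Coriolis parameter at 51°N:
f = 2Ω sin φ = 2 × 7.29×10⁻⁵ × sin 51° = 1.13×10⁻⁴ s⁻¹
Height gradient: |∂Z/∂n| = 120 m / 448000 m = 2.68×10⁻⁴
On a pressure surface, geostrophic balance gives V_g = (g/f)|∂Z/∂n|:
V_g = 9.81 × 2.68×10⁻⁴ / 1.13×10⁻⁴ = 23.2 m/s

23.2 m s⁻¹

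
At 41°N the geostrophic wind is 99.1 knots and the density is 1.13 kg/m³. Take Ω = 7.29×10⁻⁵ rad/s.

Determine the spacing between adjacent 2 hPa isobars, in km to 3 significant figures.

36.3 km

Coriolis parameter at 41°N:
f = 2Ω sin φ = 2 × 7.29×10⁻⁵ × sin 41° = 9.57×10⁻⁵ s⁻¹
Wind speed in SI: 99.1 knots = 51.0 m/s
Geostrophic balance rearranged: |∂P/∂n| = f ρ V_g
|∂P/∂n| = 9.57×10⁻⁵ × 1.13 × 51.0 = 5.51×10⁻³ Pa/m
Isobar spacing: Δn = ΔP/|∂P/∂n| = 200 Pa / 5.51×10⁻³ Pa/m = 36294 m ≈ 36.3 km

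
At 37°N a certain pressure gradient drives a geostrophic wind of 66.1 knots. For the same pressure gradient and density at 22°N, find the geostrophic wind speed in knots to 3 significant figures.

106 knots

With the same pressure gradient and density, V_g ∝ 1/f ∝ 1/sin φ.
V₂ = V₁ · sin φ₁ / sin φ₂ = 66.1 × sin 37° / sin 22°
V₂ = 66.1 × 0.6018/0.3746 = 106 knots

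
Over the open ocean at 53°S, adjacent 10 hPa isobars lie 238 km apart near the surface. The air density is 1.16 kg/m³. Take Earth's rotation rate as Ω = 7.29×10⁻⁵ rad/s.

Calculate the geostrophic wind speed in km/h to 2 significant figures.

Coriolis parameter at 53°S:
f = 2Ω sin φ = 2 × 7.29×10⁻⁵ × sin 53° = 1.16×10⁻⁴ s⁻¹
Pressure gradient: |∂P/∂n| = 1000 Pa / 238000 m = 4.20×10⁻³ Pa/m
Geostrophic balance (pressure-gradient force = Coriolis force):
V_g = (1/(fρ)) |∂P/∂n| = 4.20×10⁻³ / (1.16×10⁻⁴ × 1.16) = 31.1 m/s
Converting: 31.1 m/s × 3.6 = 110 km/h

110 km/h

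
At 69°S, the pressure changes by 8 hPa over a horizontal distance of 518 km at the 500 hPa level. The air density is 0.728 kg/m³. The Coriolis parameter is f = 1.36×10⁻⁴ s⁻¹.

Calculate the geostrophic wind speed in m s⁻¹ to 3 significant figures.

Pressure gradient: |∂P/∂n| = 800 Pa / 518000 m = 1.54×10⁻³ Pa/m
Geostrophic balance (pressure-gradient force = Coriolis force):
V_g = (1/(fρ)) |∂P/∂n| = 1.54×10⁻³ / (1.36×10⁻⁴ × 0.728) = 15.6 m/s

15.6 m s⁻¹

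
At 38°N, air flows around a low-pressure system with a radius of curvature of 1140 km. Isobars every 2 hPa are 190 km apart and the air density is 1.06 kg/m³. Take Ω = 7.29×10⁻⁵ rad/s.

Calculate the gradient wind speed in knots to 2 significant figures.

Coriolis parameter at 38°N:
f = 2Ω sin φ = 2 × 7.29×10⁻⁵ × sin 38° = 8.98×10⁻⁵ s⁻¹
Pressure gradient: |∂P/∂n| = 200 Pa / 190000 m = 1.05×10⁻³ Pa/m
Geostrophic speed: V_g = |∂P/∂n|/(fρ) = 1.05×10⁻³/(8.98×10⁻⁵ × 1.06) = 11.1 m/s
Around a low, centrifugal force acts outward with Coriolis, so pressure-gradient force balances both:
(1/ρ)|∂P/∂n| = fV + V²/R  →  V² + fR·V − fR·V_g = 0
With fR = 8.98×10⁻⁵ × 1140×10³ m = 102 m/s:
V = [−fR + √((fR)² + 4 fR V_g)]/2 = [−102 + √(102² + 4×102×11.1)]/2 = 10.1 m/s
Subgeostrophic (V < V_g = 11.1 m/s), as expected around a low.
Converting: 10.1 m/s × 1.944 = 20 knots

20 knots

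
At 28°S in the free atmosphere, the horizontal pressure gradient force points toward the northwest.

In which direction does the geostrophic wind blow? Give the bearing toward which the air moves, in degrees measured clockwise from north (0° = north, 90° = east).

The pressure-gradient force points toward the northwest (bearing 315°).
Geostrophic balance: in the Southern Hemisphere the Coriolis force deflects motion to the left, so the geostrophic wind blows 90° to the left of the pressure-gradient force (low pressure on the right).
Rotating 315° by 90° counterclockwise gives 225° — the wind blows toward the southwest.

225°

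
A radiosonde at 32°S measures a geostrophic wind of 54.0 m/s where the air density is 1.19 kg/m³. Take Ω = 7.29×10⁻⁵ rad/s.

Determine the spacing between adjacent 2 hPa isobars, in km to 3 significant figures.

40.3 km

Coriolis parameter at 32°S:
f = 2Ω sin φ = 2 × 7.29×10⁻⁵ × sin 32° = 7.73×10⁻⁵ s⁻¹
Geostrophic balance rearranged: |∂P/∂n| = f ρ V_g
|∂P/∂n| = 7.73×10⁻⁵ × 1.19 × 54.0 = 4.96×10⁻³ Pa/m
Isobar spacing: Δn = ΔP/|∂P/∂n| = 200 Pa / 4.96×10⁻³ Pa/m = 40283 m ≈ 40.3 km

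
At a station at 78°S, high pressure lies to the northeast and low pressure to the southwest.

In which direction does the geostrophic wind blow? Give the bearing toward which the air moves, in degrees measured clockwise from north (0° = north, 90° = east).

135°

The pressure-gradient force points toward the southwest (bearing 225°).
Geostrophic balance: in the Southern Hemisphere the Coriolis force deflects motion to the left, so the geostrophic wind blows 90° to the left of the pressure-gradient force (low pressure on the right).
Rotating 225° by 90° counterclockwise gives 135° — the wind blows toward the southeast.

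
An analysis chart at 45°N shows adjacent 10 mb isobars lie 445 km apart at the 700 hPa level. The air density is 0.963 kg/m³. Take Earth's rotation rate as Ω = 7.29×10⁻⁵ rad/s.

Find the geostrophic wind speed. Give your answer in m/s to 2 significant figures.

Coriolis parameter at 45°N:
f = 2Ω sin φ = 2 × 7.29×10⁻⁵ × sin 45° = 1.03×10⁻⁴ s⁻¹
Pressure gradient: |∂P/∂n| = 1000 Pa / 445000 m = 2.25×10⁻³ Pa/m
Geostrophic balance (pressure-gradient force = Coriolis force):
V_g = (1/(fρ)) |∂P/∂n| = 2.25×10⁻³ / (1.03×10⁻⁴ × 0.963) = 22.6 m/s

23 m/s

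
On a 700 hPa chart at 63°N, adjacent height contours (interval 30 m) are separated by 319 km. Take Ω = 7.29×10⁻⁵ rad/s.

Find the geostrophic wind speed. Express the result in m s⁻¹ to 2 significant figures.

7.1 m s⁻¹

Coriolis parameter at 63°N:
f = 2Ω sin φ = 2 × 7.29×10⁻⁵ × sin 63° = 1.30×10⁻⁴ s⁻¹
Height gradient: |∂Z/∂n| = 30 m / 319000 m = 9.40×10⁻⁵
On a pressure surface, geostrophic balance gives V_g = (g/f)|∂Z/∂n|:
V_g = 9.81 × 9.40×10⁻⁵ / 1.30×10⁻⁴ = 7.10 m/s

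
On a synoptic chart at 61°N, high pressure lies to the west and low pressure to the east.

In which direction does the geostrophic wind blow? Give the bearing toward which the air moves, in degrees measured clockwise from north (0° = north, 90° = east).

180°

The pressure-gradient force points toward the east (bearing 090°).
Geostrophic balance: in the Northern Hemisphere the Coriolis force deflects motion to the right, so the geostrophic wind blows 90° to the right of the pressure-gradient force (low pressure on the left).
Rotating 090° by 90° clockwise gives 180° — the wind blows toward the south.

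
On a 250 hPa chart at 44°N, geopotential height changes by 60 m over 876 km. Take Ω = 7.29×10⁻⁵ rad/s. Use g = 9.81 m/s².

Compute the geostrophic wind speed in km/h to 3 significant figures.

23.9 km/h

Coriolis parameter at 44°N:
f = 2Ω sin φ = 2 × 7.29×10⁻⁵ × sin 44° = 1.01×10⁻⁴ s⁻¹
Height gradient: |∂Z/∂n| = 60 m / 876000 m = 6.85×10⁻⁵
On a pressure surface, geostrophic balance gives V_g = (g/f)|∂Z/∂n|:
V_g = 9.81 × 6.85×10⁻⁵ / 1.01×10⁻⁴ = 6.63 m/s
Converting: 6.63 m/s × 3.6 = 23.9 km/h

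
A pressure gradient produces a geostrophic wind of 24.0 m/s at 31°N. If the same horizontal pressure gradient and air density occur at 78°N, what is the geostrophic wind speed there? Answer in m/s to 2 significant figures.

13 m/s

With the same pressure gradient and density, V_g ∝ 1/f ∝ 1/sin φ.
V₂ = V₁ · sin φ₁ / sin φ₂ = 24.0 × sin 31° / sin 78°
V₂ = 24.0 × 0.5150/0.9781 = 13 m/s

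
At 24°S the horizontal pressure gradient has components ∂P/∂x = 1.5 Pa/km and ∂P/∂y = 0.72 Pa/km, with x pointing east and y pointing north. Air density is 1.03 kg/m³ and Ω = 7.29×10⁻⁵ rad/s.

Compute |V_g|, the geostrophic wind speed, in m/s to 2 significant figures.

Coriolis parameter at 24°S:
f = 2Ω sin φ = 2 × 7.29×10⁻⁵ × sin 24° = 5.93×10⁻⁵ s⁻¹
In the Southern Hemisphere f is negative: f = −5.93×10⁻⁵ s⁻¹.
Component geostrophic relations (x east, y north):
u_g = −(1/(fρ)) ∂P/∂y,  v_g = (1/(fρ)) ∂P/∂x
u_g = −(0.72×10⁻³)/(−5.93×10⁻⁵ × 1.03) = 11.8 m/s;  v_g = (1.5×10⁻³)/(−5.93×10⁻⁵ × 1.03) = −24.6 m/s
|V_g| = √(u_g² + v_g²) = 27.2 m/s

27 m/s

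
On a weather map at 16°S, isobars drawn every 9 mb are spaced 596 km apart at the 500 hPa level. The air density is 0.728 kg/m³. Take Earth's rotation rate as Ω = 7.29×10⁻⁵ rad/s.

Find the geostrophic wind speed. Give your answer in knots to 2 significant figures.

Coriolis parameter at 16°S:
f = 2Ω sin φ = 2 × 7.29×10⁻⁵ × sin 16° = 4.02×10⁻⁵ s⁻¹
Pressure gradient: |∂P/∂n| = 900 Pa / 596000 m = 1.51×10⁻³ Pa/m
Geostrophic balance (pressure-gradient force = Coriolis force):
V_g = (1/(fρ)) |∂P/∂n| = 1.51×10⁻³ / (4.02×10⁻⁵ × 0.728) = 51.6 m/s
Converting: 51.6 m/s × 1.944 = 100 knots

100 knots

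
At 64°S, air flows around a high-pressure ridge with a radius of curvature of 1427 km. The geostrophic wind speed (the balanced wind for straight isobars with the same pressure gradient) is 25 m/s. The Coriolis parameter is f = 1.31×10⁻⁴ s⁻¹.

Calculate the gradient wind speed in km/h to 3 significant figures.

107 km/h

Around a high, pressure-gradient force acts outward with centrifugal, so Coriolis balances both:
fV = (1/ρ)|∂P/∂n| + V²/R  →  V² − fR·V + fR·V_g = 0
With fR = 1.31×10⁻⁴ × 1427×10³ m = 187 m/s:
V = [fR − √((fR)² − 4 fR V_g)]/2 = [187 − √(187² − 4×187×25)]/2 = 29.7 m/s
Supergeostrophic (V > V_g = 25 m/s), as expected around a high.
Converting: 29.7 m/s × 3.6 = 107 km/h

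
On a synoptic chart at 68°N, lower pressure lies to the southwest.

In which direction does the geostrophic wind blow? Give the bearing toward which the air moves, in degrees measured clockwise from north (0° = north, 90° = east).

315°

The pressure-gradient force points toward the southwest (bearing 225°).
Geostrophic balance: in the Northern Hemisphere the Coriolis force deflects motion to the right, so the geostrophic wind blows 90° to the right of the pressure-gradient force (low pressure on the left).
Rotating 225° by 90° clockwise gives 315° — the wind blows toward the northwest.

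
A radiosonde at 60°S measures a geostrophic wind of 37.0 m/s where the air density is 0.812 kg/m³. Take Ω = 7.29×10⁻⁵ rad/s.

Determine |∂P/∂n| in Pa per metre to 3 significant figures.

3.79×10⁻³ Pa/m

Coriolis parameter at 60°S:
f = 2Ω sin φ = 2 × 7.29×10⁻⁵ × sin 60° = 1.26×10⁻⁴ s⁻¹
Geostrophic balance rearranged: |∂P/∂n| = f ρ V_g
|∂P/∂n| = 1.26×10⁻⁴ × 0.812 × 37.0 = 3.79×10⁻³ Pa/m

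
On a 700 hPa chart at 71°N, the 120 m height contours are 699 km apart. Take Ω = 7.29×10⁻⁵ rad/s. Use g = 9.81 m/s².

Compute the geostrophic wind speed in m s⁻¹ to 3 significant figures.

12.2 m s⁻¹

Coriolis parameter at 71°N:
f = 2Ω sin φ = 2 × 7.29×10⁻⁵ × sin 71° = 1.38×10⁻⁴ s⁻¹
Height gradient: |∂Z/∂n| = 120 m / 699000 m = 1.72×10⁻⁴
On a pressure surface, geostrophic balance gives V_g = (g/f)|∂Z/∂n|:
V_g = 9.81 × 1.72×10⁻⁴ / 1.38×10⁻⁴ = 12.2 m/s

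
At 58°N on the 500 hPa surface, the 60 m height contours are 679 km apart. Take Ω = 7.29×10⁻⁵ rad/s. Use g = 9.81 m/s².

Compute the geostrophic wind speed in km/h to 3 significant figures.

Coriolis parameter at 58°N:
f = 2Ω sin φ = 2 × 7.29×10⁻⁵ × sin 58° = 1.24×10⁻⁴ s⁻¹
Height gradient: |∂Z/∂n| = 60 m / 679000 m = 8.84×10⁻⁵
On a pressure surface, geostrophic balance gives V_g = (g/f)|∂Z/∂n|:
V_g = 9.81 × 8.84×10⁻⁵ / 1.24×10⁻⁴ = 7.01 m/s
Converting: 7.01 m/s × 3.6 = 25.2 km/h

25.2 km/h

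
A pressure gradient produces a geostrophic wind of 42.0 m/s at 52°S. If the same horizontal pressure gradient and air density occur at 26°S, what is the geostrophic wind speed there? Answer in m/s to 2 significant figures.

75 m/s

With the same pressure gradient and density, V_g ∝ 1/f ∝ 1/sin φ.
V₂ = V₁ · sin φ₁ / sin φ₂ = 42.0 × sin 52° / sin 26°
V₂ = 42.0 × 0.7880/0.4384 = 75 m/s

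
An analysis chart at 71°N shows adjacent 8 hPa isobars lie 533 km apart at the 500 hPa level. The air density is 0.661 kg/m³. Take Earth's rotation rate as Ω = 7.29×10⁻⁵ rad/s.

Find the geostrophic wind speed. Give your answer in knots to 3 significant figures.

32.0 knots

Coriolis parameter at 71°N:
f = 2Ω sin φ = 2 × 7.29×10⁻⁵ × sin 71° = 1.38×10⁻⁴ s⁻¹
Pressure gradient: |∂P/∂n| = 800 Pa / 533000 m = 1.50×10⁻³ Pa/m
Geostrophic balance (pressure-gradient force = Coriolis force):
V_g = (1/(fρ)) |∂P/∂n| = 1.50×10⁻³ / (1.38×10⁻⁴ × 0.661) = 16.5 m/s
Converting: 16.5 m/s × 1.944 = 32.0 knots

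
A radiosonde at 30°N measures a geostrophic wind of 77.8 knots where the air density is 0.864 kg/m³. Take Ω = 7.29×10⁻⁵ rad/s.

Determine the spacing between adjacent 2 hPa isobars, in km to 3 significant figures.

Coriolis parameter at 30°N:
f = 2Ω sin φ = 2 × 7.29×10⁻⁵ × sin 30° = 7.29×10⁻⁵ s⁻¹
Wind speed in SI: 77.8 knots = 40.0 m/s
Geostrophic balance rearranged: |∂P/∂n| = f ρ V_g
|∂P/∂n| = 7.29×10⁻⁵ × 0.864 × 40.0 = 2.52×10⁻³ Pa/m
Isobar spacing: Δn = ΔP/|∂P/∂n| = 200 Pa / 2.52×10⁻³ Pa/m = 79336 m ≈ 79.3 km

79.3 km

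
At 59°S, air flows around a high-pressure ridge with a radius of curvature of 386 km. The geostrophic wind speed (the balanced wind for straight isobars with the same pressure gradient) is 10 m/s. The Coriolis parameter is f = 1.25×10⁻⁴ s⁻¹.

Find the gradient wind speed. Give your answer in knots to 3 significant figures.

Around a high, pressure-gradient force acts outward with centrifugal, so Coriolis balances both:
fV = (1/ρ)|∂P/∂n| + V²/R  →  V² − fR·V + fR·V_g = 0
With fR = 1.25×10⁻⁴ × 386×10³ m = 48.2 m/s:
V = [fR − √((fR)² − 4 fR V_g)]/2 = [48.2 − √(48.2² − 4×48.2×10)]/2 = 14.1 m/s
Supergeostrophic (V > V_g = 10 m/s), as expected around a high.
Converting: 14.1 m/s × 1.944 = 27.5 knots

27.5 knots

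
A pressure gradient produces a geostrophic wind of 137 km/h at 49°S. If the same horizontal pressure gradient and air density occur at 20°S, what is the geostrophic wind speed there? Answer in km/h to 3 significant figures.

302 km/h

With the same pressure gradient and density, V_g ∝ 1/f ∝ 1/sin φ.
V₂ = V₁ · sin φ₁ / sin φ₂ = 137 × sin 49° / sin 20°
V₂ = 137 × 0.7547/0.3420 = 302 km/h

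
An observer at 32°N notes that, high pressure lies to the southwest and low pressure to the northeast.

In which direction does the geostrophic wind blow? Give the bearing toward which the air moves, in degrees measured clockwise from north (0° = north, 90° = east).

135°

The pressure-gradient force points toward the northeast (bearing 045°).
Geostrophic balance: in the Northern Hemisphere the Coriolis force deflects motion to the right, so the geostrophic wind blows 90° to the right of the pressure-gradient force (low pressure on the left).
Rotating 045° by 90° clockwise gives 135° — the wind blows toward the southeast.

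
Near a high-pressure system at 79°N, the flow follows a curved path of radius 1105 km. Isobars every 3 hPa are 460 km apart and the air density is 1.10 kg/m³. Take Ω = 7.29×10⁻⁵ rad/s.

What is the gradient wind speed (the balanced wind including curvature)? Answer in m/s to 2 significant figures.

4.3 m/s

Coriolis parameter at 79°N:
f = 2Ω sin φ = 2 × 7.29×10⁻⁵ × sin 79° = 1.43×10⁻⁴ s⁻¹
Pressure gradient: |∂P/∂n| = 300 Pa / 460000 m = 6.52×10⁻⁴ Pa/m
Geostrophic speed: V_g = |∂P/∂n|/(fρ) = 6.52×10⁻⁴/(1.43×10⁻⁴ × 1.10) = 4.14 m/s
Around a high, pressure-gradient force acts outward with centrifugal, so Coriolis balances both:
fV = (1/ρ)|∂P/∂n| + V²/R  →  V² − fR·V + fR·V_g = 0
With fR = 1.43×10⁻⁴ × 1105×10³ m = 158 m/s:
V = [fR − √((fR)² − 4 fR V_g)]/2 = [158 − √(158² − 4×158×4.14)]/2 = 4.26 m/s
Supergeostrophic (V > V_g = 4.14 m/s), as expected around a high.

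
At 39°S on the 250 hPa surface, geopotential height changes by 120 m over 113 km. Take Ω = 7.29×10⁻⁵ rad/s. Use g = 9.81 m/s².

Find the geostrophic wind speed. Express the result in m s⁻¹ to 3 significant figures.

Coriolis parameter at 39°S:
f = 2Ω sin φ = 2 × 7.29×10⁻⁵ × sin 39° = 9.18×10⁻⁵ s⁻¹
Height gradient: |∂Z/∂n| = 120 m / 113000 m = 1.06×10⁻³
On a pressure surface, geostrophic balance gives V_g = (g/f)|∂Z/∂n|:
V_g = 9.81 × 1.06×10⁻³ / 9.18×10⁻⁵ = 114 m/s

114 m s⁻¹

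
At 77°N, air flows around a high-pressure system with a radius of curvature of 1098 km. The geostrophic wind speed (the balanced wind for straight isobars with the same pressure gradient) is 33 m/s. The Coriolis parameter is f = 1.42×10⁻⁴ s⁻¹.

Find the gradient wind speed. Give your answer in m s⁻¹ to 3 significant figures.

Around a high, pressure-gradient force acts outward with centrifugal, so Coriolis balances both:
fV = (1/ρ)|∂P/∂n| + V²/R  →  V² − fR·V + fR·V_g = 0
With fR = 1.42×10⁻⁴ × 1098×10³ m = 156 m/s:
V = [fR − √((fR)² − 4 fR V_g)]/2 = [156 − √(156² − 4×156×33)]/2 = 47.4 m/s
Supergeostrophic (V > V_g = 33 m/s), as expected around a high.

47.4 m s⁻¹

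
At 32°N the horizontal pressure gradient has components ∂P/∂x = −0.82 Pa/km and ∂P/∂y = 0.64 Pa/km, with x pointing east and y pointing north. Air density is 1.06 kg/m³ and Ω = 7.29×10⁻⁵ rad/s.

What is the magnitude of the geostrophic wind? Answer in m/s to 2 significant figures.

Coriolis parameter at 32°N:
f = 2Ω sin φ = 2 × 7.29×10⁻⁵ × sin 32° = 7.73×10⁻⁵ s⁻¹
Component geostrophic relations (x east, y north):
u_g = −(1/(fρ)) ∂P/∂y,  v_g = (1/(fρ)) ∂P/∂x
u_g = −(0.64×10⁻³)/(7.73×10⁻⁵ × 1.06) = −7.81 m/s;  v_g = (−0.82×10⁻³)/(7.73×10⁻⁵ × 1.06) = −10.0 m/s
|V_g| = √(u_g² + v_g²) = 12.7 m/s

13 m/s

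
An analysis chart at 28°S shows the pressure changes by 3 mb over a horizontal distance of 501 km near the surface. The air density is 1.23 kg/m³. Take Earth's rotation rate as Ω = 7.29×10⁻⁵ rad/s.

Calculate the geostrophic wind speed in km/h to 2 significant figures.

26 km/h

Coriolis parameter at 28°S:
f = 2Ω sin φ = 2 × 7.29×10⁻⁵ × sin 28° = 6.84×10⁻⁵ s⁻¹
Pressure gradient: |∂P/∂n| = 300 Pa / 501000 m = 5.99×10⁻⁴ Pa/m
Geostrophic balance (pressure-gradient force = Coriolis force):
V_g = (1/(fρ)) |∂P/∂n| = 5.99×10⁻⁴ / (6.84×10⁻⁵ × 1.23) = 7.11 m/s
Converting: 7.11 m/s × 3.6 = 26 km/h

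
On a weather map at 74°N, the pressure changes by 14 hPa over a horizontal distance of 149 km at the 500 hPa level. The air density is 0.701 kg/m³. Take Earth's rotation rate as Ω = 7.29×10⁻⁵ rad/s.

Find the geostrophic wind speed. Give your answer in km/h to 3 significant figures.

344 km/h

Coriolis parameter at 74°N:
f = 2Ω sin φ = 2 × 7.29×10⁻⁵ × sin 74° = 1.40×10⁻⁴ s⁻¹
Pressure gradient: |∂P/∂n| = 1400 Pa / 149000 m = 9.40×10⁻³ Pa/m
Geostrophic balance (pressure-gradient force = Coriolis force):
V_g = (1/(fρ)) |∂P/∂n| = 9.40×10⁻³ / (1.40×10⁻⁴ × 0.701) = 95.6 m/s
Converting: 95.6 m/s × 3.6 = 344 km/h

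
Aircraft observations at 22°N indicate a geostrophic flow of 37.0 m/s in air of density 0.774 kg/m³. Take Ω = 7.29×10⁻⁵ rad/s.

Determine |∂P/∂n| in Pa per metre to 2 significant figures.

1.6×10⁻³ Pa/m

Coriolis parameter at 22°N:
f = 2Ω sin φ = 2 × 7.29×10⁻⁵ × sin 22° = 5.46×10⁻⁵ s⁻¹
Geostrophic balance rearranged: |∂P/∂n| = f ρ V_g
|∂P/∂n| = 5.46×10⁻⁵ × 0.774 × 37.0 = 1.56×10⁻³ Pa/m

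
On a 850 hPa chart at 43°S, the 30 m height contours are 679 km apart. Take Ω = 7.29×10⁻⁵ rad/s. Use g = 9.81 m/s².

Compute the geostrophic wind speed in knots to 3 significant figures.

8.47 knots

Coriolis parameter at 43°S:
f = 2Ω sin φ = 2 × 7.29×10⁻⁵ × sin 43° = 9.94×10⁻⁵ s⁻¹
Height gradient: |∂Z/∂n| = 30 m / 679000 m = 4.42×10⁻⁵
On a pressure surface, geostrophic balance gives V_g = (g/f)|∂Z/∂n|:
V_g = 9.81 × 4.42×10⁻⁵ / 9.94×10⁻⁵ = 4.36 m/s
Converting: 4.36 m/s × 1.944 = 8.47 knots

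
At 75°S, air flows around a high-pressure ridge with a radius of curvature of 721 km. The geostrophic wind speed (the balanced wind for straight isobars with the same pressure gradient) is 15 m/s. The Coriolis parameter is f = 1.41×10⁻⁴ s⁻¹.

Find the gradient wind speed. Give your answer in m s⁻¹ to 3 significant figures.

18.3 m s⁻¹

Around a high, pressure-gradient force acts outward with centrifugal, so Coriolis balances both:
fV = (1/ρ)|∂P/∂n| + V²/R  →  V² − fR·V + fR·V_g = 0
With fR = 1.41×10⁻⁴ × 721×10³ m = 102 m/s:
V = [fR − √((fR)² − 4 fR V_g)]/2 = [102 − √(102² − 4×102×15)]/2 = 18.3 m/s
Supergeostrophic (V > V_g = 15 m/s), as expected around a high.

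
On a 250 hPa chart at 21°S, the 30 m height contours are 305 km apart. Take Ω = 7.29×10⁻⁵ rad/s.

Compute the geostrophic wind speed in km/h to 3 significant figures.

66.5 km/h

Coriolis parameter at 21°S:
f = 2Ω sin φ = 2 × 7.29×10⁻⁵ × sin 21° = 5.23×10⁻⁵ s⁻¹
Height gradient: |∂Z/∂n| = 30 m / 305000 m = 9.84×10⁻⁵
On a pressure surface, geostrophic balance gives V_g = (g/f)|∂Z/∂n|:
V_g = 9.81 × 9.84×10⁻⁵ / 5.23×10⁻⁵ = 18.5 m/s
Converting: 18.5 m/s × 3.6 = 66.5 km/h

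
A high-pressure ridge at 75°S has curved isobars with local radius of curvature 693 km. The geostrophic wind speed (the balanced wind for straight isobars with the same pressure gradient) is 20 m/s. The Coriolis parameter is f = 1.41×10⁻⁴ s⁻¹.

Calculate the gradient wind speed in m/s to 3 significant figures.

28.1 m/s

Around a high, pressure-gradient force acts outward with centrifugal, so Coriolis balances both:
fV = (1/ρ)|∂P/∂n| + V²/R  →  V² − fR·V + fR·V_g = 0
With fR = 1.41×10⁻⁴ × 693×10³ m = 97.7 m/s:
V = [fR − √((fR)² − 4 fR V_g)]/2 = [97.7 − √(97.7² − 4×97.7×20)]/2 = 28.1 m/s
Supergeostrophic (V > V_g = 20 m/s), as expected around a high.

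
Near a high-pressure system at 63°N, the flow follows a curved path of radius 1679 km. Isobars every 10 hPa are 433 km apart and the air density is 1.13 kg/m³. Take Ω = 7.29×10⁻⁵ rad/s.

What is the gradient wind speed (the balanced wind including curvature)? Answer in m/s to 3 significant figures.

Coriolis parameter at 63°N:
f = 2Ω sin φ = 2 × 7.29×10⁻⁵ × sin 63° = 1.30×10⁻⁴ s⁻¹
Pressure gradient: |∂P/∂n| = 1000 Pa / 433000 m = 2.31×10⁻³ Pa/m
Geostrophic speed: V_g = |∂P/∂n|/(fρ) = 2.31×10⁻³/(1.30×10⁻⁴ × 1.13) = 15.7 m/s
Around a high, pressure-gradient force acts outward with centrifugal, so Coriolis balances both:
fV = (1/ρ)|∂P/∂n| + V²/R  →  V² − fR·V + fR·V_g = 0
With fR = 1.30×10⁻⁴ × 1679×10³ m = 218 m/s:
V = [fR − √((fR)² − 4 fR V_g)]/2 = [218 − √(218² − 4×218×15.7)]/2 = 17.1 m/s
Supergeostrophic (V > V_g = 15.7 m/s), as expected around a high.

17.1 m/s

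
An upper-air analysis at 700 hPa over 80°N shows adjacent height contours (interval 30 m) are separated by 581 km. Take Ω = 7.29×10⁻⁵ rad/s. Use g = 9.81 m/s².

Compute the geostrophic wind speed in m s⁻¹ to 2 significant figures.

Coriolis parameter at 80°N:
f = 2Ω sin φ = 2 × 7.29×10⁻⁵ × sin 80° = 1.44×10⁻⁴ s⁻¹
Height gradient: |∂Z/∂n| = 30 m / 581000 m = 5.16×10⁻⁵
On a pressure surface, geostrophic balance gives V_g = (g/f)|∂Z/∂n|:
V_g = 9.81 × 5.16×10⁻⁵ / 1.44×10⁻⁴ = 3.53 m/s

3.5 m s⁻¹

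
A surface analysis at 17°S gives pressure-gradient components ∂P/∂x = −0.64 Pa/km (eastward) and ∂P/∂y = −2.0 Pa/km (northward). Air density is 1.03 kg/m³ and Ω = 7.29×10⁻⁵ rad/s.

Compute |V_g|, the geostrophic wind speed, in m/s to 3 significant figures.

Coriolis parameter at 17°S:
f = 2Ω sin φ = 2 × 7.29×10⁻⁵ × sin 17° = 4.26×10⁻⁵ s⁻¹
In the Southern Hemisphere f is negative: f = −4.26×10⁻⁵ s⁻¹.
Component geostrophic relations (x east, y north):
u_g = −(1/(fρ)) ∂P/∂y,  v_g = (1/(fρ)) ∂P/∂x
u_g = −(−2.0×10⁻³)/(−4.26×10⁻⁵ × 1.03) = −45.6 m/s;  v_g = (−0.64×10⁻³)/(−4.26×10⁻⁵ × 1.03) = 14.6 m/s
|V_g| = √(u_g² + v_g²) = 47.8 m/s

47.8 m/s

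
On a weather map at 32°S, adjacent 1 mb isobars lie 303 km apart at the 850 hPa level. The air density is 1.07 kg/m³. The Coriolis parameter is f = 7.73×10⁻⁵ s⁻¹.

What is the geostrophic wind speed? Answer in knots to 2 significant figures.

7.8 knots

Pressure gradient: |∂P/∂n| = 100 Pa / 303000 m = 3.30×10⁻⁴ Pa/m
Geostrophic balance (pressure-gradient force = Coriolis force):
V_g = (1/(fρ)) |∂P/∂n| = 3.30×10⁻⁴ / (7.73×10⁻⁵ × 1.07) = 3.99 m/s
Converting: 3.99 m/s × 1.944 = 7.8 knots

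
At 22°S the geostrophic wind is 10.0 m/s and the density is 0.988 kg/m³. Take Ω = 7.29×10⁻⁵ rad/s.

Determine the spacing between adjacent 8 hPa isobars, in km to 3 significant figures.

1480 km

Coriolis parameter at 22°S:
f = 2Ω sin φ = 2 × 7.29×10⁻⁵ × sin 22° = 5.46×10⁻⁵ s⁻¹
Geostrophic balance rearranged: |∂P/∂n| = f ρ V_g
|∂P/∂n| = 5.46×10⁻⁵ × 0.988 × 10.0 = 5.40×10⁻⁴ Pa/m
Isobar spacing: Δn = ΔP/|∂P/∂n| = 800 Pa / 5.40×10⁻⁴ Pa/m = 1482518 m ≈ 1480 km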